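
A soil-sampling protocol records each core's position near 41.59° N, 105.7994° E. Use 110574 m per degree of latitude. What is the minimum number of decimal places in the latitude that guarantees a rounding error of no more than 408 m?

3 decimal places

One degree of latitude covers 110574 m.
N decimal places → at most half a unit in the last place, 0.5 × 10⁻ᴺ° = 110574/2 × 10⁻ᴺ m.
Setting 55287 × 10⁻ᴺ ≤ 408 gives 10ᴺ ≥ 135.5, i.e. N ≥ 2.13.
At 2 places the error can reach 553 m, but 3 places keeps it to 55.3 m.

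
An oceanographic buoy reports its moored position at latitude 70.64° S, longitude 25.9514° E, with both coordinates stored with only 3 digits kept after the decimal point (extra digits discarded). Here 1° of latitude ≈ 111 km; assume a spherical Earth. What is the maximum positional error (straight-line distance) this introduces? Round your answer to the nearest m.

117 m

Truncating at 3 decimal places can drop up to a full unit in the last place, so each coordinate may be off by as much as 0.001°.
N–S: 0.001° × 111000 m/° = 111 m.
E–W at 70.64°: 0.001° × 111000 × cos 70.64° = 0.001 × 111000 × 0.3315 ≈ 36.7968 m.
The two errors are perpendicular, so the maximum displacement is √(111² + 36.7968²) ≈ 116.94 m.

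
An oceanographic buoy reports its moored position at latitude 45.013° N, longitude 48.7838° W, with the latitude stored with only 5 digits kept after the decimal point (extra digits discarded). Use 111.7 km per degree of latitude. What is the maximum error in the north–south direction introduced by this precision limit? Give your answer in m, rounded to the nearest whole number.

1 m

Truncating at 5 decimal places can drop up to a full unit in the last place, so the latitude may be off by as much as 1e-05°.
North–south distance: 1e-05° × 111700 m/° = 1.117 m.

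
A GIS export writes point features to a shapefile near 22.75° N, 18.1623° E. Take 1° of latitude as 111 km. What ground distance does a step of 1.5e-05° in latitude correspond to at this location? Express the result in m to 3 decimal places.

1.665 m

1.5e-05° × 111000 m/° = 1.665 m.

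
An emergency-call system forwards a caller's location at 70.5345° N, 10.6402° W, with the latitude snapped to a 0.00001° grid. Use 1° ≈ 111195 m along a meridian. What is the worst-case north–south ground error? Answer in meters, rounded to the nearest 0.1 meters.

0.6 meters

With a 0.00001° grid the true value lies within half a step, ±0.00001°/2 = ±5e-06°, of the stored one.
North–south distance: 5e-06° × 111195 m/° = 0.555975 m.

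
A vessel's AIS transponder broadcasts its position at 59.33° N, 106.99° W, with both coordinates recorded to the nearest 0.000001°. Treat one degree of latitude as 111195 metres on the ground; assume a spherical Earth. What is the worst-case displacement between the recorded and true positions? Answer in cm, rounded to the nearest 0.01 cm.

Rounding to 6 decimal places leaves each coordinate within ±5e-07° of the true value.
North–south component: 5e-07° × 111195 = 0.0555975 m.
E–W at 59.33°: 5e-07° × 111195 × cos 59.33° = 5e-07 × 111195 × 0.5101 ≈ 0.0283599 m.
Combining orthogonally: (0.0555975² + 0.0283599²)^½ ≈ 0.0624129 m.
That is 0.0624129 m = 6.2413 cm.

6.24 cm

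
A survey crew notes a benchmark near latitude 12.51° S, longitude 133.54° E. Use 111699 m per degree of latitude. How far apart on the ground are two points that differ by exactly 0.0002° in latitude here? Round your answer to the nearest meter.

22 meters

0.0002° × 111699 m/° = 22.3398 m.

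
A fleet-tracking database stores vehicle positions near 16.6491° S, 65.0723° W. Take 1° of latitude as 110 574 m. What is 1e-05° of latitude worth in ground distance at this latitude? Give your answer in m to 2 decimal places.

1.11 m

Along a meridian 1e-05° is 1e-05 × 110574 = 1.10574 m.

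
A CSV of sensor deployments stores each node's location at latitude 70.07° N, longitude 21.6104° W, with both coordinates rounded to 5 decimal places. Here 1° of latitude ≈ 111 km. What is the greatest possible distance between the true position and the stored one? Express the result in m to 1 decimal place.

0.6 m

Rounding to 5 decimal places leaves each coordinate within ±5e-06° of the true value.
North–south component: 5e-06° × 111000 = 0.555 m.
East–west component at 70.07°: 5e-06° × 111000 × cos 70.07° ≈ 5e-06 × 37836.8 ≈ 0.189184 m.
Combining orthogonally: (0.555² + 0.189184²)^½ ≈ 0.586358 m.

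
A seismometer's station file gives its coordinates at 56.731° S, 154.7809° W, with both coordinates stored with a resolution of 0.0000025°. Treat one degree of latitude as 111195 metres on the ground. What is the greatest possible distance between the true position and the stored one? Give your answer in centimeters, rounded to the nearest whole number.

16 centimeters

With a 0.0000025° grid the true value lies within half a step, ±0.0000025°/2 = ±1.25e-06°, of the stored one.
Latitude error → 1.25e-06 × 111195 = 0.138994 m along the meridian.
E–W at 56.731°: 1.25e-06° × 111195 × cos 56.731° = 1.25e-06 × 111195 × 0.5486 ≈ 0.0762479 m.
Worst case both components are at the extreme and orthogonal: √(0.138994² + 0.0762479²) ≈ 0.158534 m.
That is 0.158534 m = 15.853 cm.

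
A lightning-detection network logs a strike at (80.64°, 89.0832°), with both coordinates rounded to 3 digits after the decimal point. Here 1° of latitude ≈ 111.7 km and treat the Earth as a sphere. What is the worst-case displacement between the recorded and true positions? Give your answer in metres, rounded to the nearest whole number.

57 metres

Rounding to 3 decimal places leaves each coordinate within ±0.0005° of the true value.
N–S: 0.0005° × 111700 m/° = 55.85 m.
E–W at 80.64°: 0.0005° × 111700 × cos 80.64° = 0.0005 × 111700 × 0.1626 ≈ 9.08329 m.
Combining orthogonally: (55.85² + 9.08329²)^½ ≈ 56.5838 m.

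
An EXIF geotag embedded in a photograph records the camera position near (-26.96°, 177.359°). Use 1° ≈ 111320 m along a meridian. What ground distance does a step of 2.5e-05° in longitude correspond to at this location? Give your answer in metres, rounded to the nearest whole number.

One degree of longitude here spans 111320 × cos 26.96° = 111320 × 0.8913 ≈ 99222.1 m; 2.5e-05° of that is 2.48055 m.

2 metres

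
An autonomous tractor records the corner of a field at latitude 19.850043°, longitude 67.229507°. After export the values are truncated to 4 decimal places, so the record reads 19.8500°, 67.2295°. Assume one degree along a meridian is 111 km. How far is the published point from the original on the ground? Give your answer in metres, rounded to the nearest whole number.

The latitude changed by +0.000043° and the longitude by +0.000007°.
North–south shift: 0.000043 × 111000 = 4.773 m.
East–west at this latitude: 0.000007° × 111000 × cos 19.85° ≈ 0.000007 × 104405 = 0.730834 m.
Distance: √(4.773² + 0.730834²) ≈ 4.82863 m.

5 metres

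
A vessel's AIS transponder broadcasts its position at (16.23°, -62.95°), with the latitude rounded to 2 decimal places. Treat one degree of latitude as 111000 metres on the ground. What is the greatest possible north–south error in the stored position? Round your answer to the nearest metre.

555 metres

Rounding to 2 decimal places leaves the latitude within ±0.005° of the true value.
So the N–S error is at most 0.005 × 111000 = 555 m.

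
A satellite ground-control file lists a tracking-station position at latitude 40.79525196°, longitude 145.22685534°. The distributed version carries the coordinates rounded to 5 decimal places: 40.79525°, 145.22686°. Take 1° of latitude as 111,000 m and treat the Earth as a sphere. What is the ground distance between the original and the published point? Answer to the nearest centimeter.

Δlat = 40.79525196 − 40.79525 = +0.00000196°; Δlon = 145.22685534 − 145.22686 = -0.00000466°.
N–S: 0.00000196° × 111000 m/° = 0.21756 m.
E–W at 40.7953°: -0.00000466° × 111000 × cos 40.7953° = -0.00000466 × 111000 × 0.7570 ≈ -0.391591 m.
Combined displacement = (0.21756² + 0.391591²)^½ ≈ 0.447969 m.
That is 0.447969 m = 44.797 cm.

45 centimeters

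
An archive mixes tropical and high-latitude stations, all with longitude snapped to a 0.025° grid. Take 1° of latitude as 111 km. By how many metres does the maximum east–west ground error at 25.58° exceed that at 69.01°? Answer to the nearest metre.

With a 0.025° grid the true value lies within half a step, ±0.025°/2 = ±0.0125°, of the stored one.
Error at 25.58° = 0.0125° × 111000 × cos 25.58° ≈ 1387.5 × 0.9020 = 1251.5 m.
At 69.01°: 0.0125° × 111000 × cos 69.01° = 0.0125 × 111000 × 0.3582 ≈ 497.01 m.
Difference: 1251.5 − 497.01 = 754.49 m.

754 metres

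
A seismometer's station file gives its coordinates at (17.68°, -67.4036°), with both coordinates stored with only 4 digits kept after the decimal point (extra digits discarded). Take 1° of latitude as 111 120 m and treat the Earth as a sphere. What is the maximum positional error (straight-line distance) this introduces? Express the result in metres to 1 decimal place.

Truncating at 4 decimal places can drop up to a full unit in the last place, so each coordinate may be off by as much as 0.0001°.
North–south component: 0.0001° × 111120 = 11.112 m.
East–west component at 17.68°: 0.0001° × 111120 × cos 17.68° ≈ 0.0001 × 105872 ≈ 10.5872 m.
The two errors are perpendicular, so the maximum displacement is √(11.112² + 10.5872²) ≈ 15.3481 m.

15.3 metres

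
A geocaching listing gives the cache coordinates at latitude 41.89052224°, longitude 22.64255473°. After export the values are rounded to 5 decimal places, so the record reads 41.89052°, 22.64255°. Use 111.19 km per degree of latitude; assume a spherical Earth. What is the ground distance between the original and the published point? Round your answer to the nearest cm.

The latitude changed by +0.00000224° and the longitude by +0.00000473°.
N–S: 0.00000224° × 111190 m/° = 0.249066 m.
East–west at this latitude: 0.00000473° × 111190 × cos 41.8905° ≈ 0.00000473 × 82772.3 = 0.391513 m.
Combined displacement = (0.249066² + 0.391513²)^½ ≈ 0.464022 m.
That is 0.464022 m = 46.402 cm.

46 cm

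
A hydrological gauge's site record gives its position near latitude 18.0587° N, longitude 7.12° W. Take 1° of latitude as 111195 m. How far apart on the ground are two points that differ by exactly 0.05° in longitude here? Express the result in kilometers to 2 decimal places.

5.29 kilometers

0.05° of longitude at 18.0587° is 0.05 × 111195 × cos 18.0587° ≈ 0.05 × 105717 = 5285.87 m.
That is 5285.87 m = 5.2859 km.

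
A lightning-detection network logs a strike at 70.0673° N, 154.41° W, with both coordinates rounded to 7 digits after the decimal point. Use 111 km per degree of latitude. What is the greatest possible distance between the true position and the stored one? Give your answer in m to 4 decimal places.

0.0059 m

Rounding to 7 decimal places leaves each coordinate within ±5e-08° of the true value.
Latitude error → 5e-08 × 111000 = 0.00555 m along the meridian.
East–west component at 70.0673°: 5e-08° × 111000 × cos 70.0673° ≈ 5e-08 × 37841.7 ≈ 0.00189208 m.
Worst case both components are at the extreme and orthogonal: √(0.00555² + 0.00189208²) ≈ 0.00586366 m.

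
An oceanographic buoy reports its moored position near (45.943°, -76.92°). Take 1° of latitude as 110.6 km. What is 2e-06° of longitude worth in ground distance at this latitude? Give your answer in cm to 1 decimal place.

2e-06° of longitude at 45.943° is 2e-06 × 110600 × cos 45.943° ≈ 2e-06 × 76908.3 = 0.153817 m.
That is 0.153817 m = 15.382 cm.

15.4 cm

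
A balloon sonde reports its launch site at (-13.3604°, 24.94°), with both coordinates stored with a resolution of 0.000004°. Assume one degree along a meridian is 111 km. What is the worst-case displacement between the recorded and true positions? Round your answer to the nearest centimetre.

31 centimetres

With a 0.000004° grid the true value lies within half a step, ±0.000004°/2 = ±2e-06°, of the stored one.
Latitude error → 2e-06 × 111000 = 0.222 m along the meridian.
East–west component at 13.3604°: 2e-06° × 111000 × cos 13.3604° ≈ 2e-06 × 107996 ≈ 0.215992 m.
The two errors are perpendicular, so the maximum displacement is √(0.222² + 0.215992²) ≈ 0.309736 m.
That is 0.309736 m = 30.974 cm.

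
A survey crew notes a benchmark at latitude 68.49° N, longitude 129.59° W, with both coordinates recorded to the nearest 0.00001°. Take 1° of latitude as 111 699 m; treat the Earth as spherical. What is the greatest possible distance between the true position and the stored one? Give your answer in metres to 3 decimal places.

0.595 metres

Rounding to 5 decimal places leaves each coordinate within ±5e-06° of the true value.
N–S: 5e-06° × 111699 m/° = 0.558495 m.
East–west component at 68.49°: 5e-06° × 111699 × cos 68.49° ≈ 5e-06 × 40956 ≈ 0.20478 m.
The two errors are perpendicular, so the maximum displacement is √(0.558495² + 0.20478²) ≈ 0.594854 m.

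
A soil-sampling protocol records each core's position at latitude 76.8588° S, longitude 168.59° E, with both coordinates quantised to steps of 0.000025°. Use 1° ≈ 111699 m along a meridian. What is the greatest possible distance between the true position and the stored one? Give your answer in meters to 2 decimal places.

1.43 meters

With a 0.000025° grid the true value lies within half a step, ±0.000025°/2 = ±1.25e-05°, of the stored one.
Latitude error → 1.25e-05 × 111699 = 1.39624 m along the meridian.
Longitude error → 1.25e-05 × 111699 × cos 76.8588° = 1.25e-05 × 111699 × 0.2274 ≈ 0.317437 m.
Combining orthogonally: (1.39624² + 0.317437²)^½ ≈ 1.43187 m.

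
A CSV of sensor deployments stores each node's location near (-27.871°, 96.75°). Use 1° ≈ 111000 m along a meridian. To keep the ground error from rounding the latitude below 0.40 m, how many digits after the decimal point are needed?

One degree of latitude covers 111000 m.
With N decimal places the half-ulp bound is 0.5·10⁻ᴺ°, or 0.5·10⁻ᴺ × 111000 m on the ground.
Setting 55500 × 10⁻ᴺ ≤ 0.40 gives 10ᴺ ≥ 1.388e+05, i.e. N ≥ 5.14.
So 6 decimal places suffice (0.0555 m); 5 would allow up to 0.555 m.

6 decimal places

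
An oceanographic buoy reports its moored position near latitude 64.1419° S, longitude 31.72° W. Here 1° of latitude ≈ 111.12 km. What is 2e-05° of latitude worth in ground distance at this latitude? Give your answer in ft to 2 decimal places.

Along a meridian 2e-05° is 2e-05 × 111120 = 2.2224 m.
In feet: 2.2224 m ÷ 0.3048 ≈ 7.2913 ft.

7.29 ft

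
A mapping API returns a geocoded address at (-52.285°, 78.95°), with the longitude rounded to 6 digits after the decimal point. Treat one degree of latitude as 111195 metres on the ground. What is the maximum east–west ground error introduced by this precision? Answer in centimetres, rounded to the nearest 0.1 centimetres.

Rounding to 6 decimal places leaves the longitude within ±5e-07° of the true value.
At latitude 52.285° a degree of longitude spans 111195 m × cos 52.285° = 111195 × 0.6117 ≈ 68021.8 m.
Maximum E–W displacement: 5e-07 × 68021.8 = 0.0340109 m.
That is 0.0340109 m = 3.4011 cm.

3.4 centimetres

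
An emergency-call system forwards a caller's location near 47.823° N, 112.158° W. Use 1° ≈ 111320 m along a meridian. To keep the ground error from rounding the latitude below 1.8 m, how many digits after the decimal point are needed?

5 decimal places

One degree of latitude covers 111320 m.
With N decimal places the half-ulp bound is 0.5·10⁻ᴺ°, or 0.5·10⁻ᴺ × 111320 m on the ground.
Need 0.5 × 111320 × 10⁻ᴺ ≤ 1.8 → 10⁻ᴺ ≤ 3.234e-05, so N ≥ 4.49.
At 4 places the error can reach 5.57 m, but 5 places keeps it to 0.557 m.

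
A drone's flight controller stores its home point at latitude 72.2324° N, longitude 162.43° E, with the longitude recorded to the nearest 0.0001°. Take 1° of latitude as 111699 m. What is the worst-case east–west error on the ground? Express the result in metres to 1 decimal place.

1.7 metres

Rounding to 4 decimal places leaves the longitude within ±5e-05° of the true value.
One degree of longitude at 72.2324° is 111699 × cos 72.2324° ≈ 111699 × 0.3052 = 34085.7 m.
Maximum E–W displacement: 5e-05 × 34085.7 = 1.70429 m.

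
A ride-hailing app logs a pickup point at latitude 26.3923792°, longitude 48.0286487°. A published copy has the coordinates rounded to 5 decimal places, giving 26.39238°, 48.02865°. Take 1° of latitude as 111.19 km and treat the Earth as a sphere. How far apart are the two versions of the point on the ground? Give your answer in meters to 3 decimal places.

0.157 meters

The latitude changed by -0.0000008° and the longitude by -0.0000013°.
N–S: -0.0000008° × 111190 m/° = -0.088952 m.
East–west at this latitude: -0.0000013° × 111190 × cos 26.3924° ≈ -0.0000013 × 99600.8 = -0.129481 m.
Distance: √(0.088952² + 0.129481²) ≈ 0.157092 m.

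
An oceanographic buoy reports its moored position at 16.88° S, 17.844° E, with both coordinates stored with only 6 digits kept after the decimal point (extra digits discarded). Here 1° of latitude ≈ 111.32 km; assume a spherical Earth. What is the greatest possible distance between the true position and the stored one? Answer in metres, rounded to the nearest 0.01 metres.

Truncating at 6 decimal places can drop up to a full unit in the last place, so each coordinate may be off by as much as 1e-06°.
N–S: 1e-06° × 111320 m/° = 0.11132 m.
East–west component at 16.88°: 1e-06° × 111320 × cos 16.88° ≈ 1e-06 × 106524 ≈ 0.106524 m.
Combining orthogonally: (0.11132² + 0.106524²)^½ ≈ 0.154076 m.

0.15 metres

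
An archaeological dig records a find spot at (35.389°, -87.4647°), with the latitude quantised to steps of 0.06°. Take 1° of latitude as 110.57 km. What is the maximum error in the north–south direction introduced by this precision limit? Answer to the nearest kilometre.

3 kilometres

With a 0.06° grid the true value lies within half a step, ±0.06°/2 = ±0.03°, of the stored one.
North–south distance: 0.03° × 110570 m/° = 3317.1 m.
That is 3317.1 m = 3.3171 km.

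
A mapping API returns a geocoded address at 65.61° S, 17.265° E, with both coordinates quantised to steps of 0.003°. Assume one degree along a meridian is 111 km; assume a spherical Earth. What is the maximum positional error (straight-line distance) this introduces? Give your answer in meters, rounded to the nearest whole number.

With a 0.003° grid the true value lies within half a step, ±0.003°/2 = ±0.0015°, of the stored one.
N–S: 0.0015° × 111000 m/° = 166.5 m.
Longitude error → 0.0015 × 111000 × cos 65.61° = 0.0015 × 111000 × 0.4129 ≈ 68.7554 m.
The two errors are perpendicular, so the maximum displacement is √(166.5² + 68.7554²) ≈ 180.138 m.

180 meters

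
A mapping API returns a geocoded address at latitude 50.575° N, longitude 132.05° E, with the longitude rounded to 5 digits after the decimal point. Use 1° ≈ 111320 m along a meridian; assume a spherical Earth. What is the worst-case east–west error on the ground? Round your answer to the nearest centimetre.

Rounding to 5 decimal places leaves the longitude within ±5e-06° of the true value.
Parallels shrink by cos φ, so at 50.575° a degree of longitude is 111320 × 0.6351 ≈ 70695.7 m.
Maximum E–W displacement: 5e-06 × 70695.7 = 0.353479 m.
That is 0.353479 m = 35.348 cm.

35 centimetres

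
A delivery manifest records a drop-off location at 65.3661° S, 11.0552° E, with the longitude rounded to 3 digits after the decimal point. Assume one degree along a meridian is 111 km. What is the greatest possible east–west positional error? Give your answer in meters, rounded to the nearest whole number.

23 meters

Rounding to 3 decimal places leaves the longitude within ±0.0005° of the true value.
Parallels shrink by cos φ, so at 65.3661° a degree of longitude is 111000 × 0.4168 ≈ 46266.9 m.
East–west error: 0.0005° × 46266.9 m/° ≈ 23.1334 m.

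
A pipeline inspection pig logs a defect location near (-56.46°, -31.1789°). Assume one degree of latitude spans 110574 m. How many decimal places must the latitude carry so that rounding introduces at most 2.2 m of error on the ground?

One degree of latitude covers 110574 m.
N decimal places → at most half a unit in the last place, 0.5 × 10⁻ᴺ° = 110574/2 × 10⁻ᴺ m.
Setting 55287 × 10⁻ᴺ ≤ 2.2 gives 10ᴺ ≥ 2.513e+04, i.e. N ≥ 4.40.
N = 4 would give 5.53 m (too coarse); N = 5 gives 0.553 m ≤ 2.2 m.

5 decimal places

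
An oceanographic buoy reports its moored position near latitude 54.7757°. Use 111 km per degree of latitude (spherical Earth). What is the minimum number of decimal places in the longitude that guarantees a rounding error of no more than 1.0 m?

At 54.7757° one degree of longitude covers 111000 × cos 54.7757° ≈ 111000 × 0.5768 ≈ 64022.4 m.
With N decimal places the half-ulp bound is 0.5·10⁻ᴺ°, or 0.5·10⁻ᴺ × 64022.4 m on the ground.
Need 0.5 × 64022.4 × 10⁻ᴺ ≤ 1.0 → 10⁻ᴺ ≤ 3.124e-05, so N ≥ 4.51.
At 4 places the error can reach 3.2 m, but 5 places keeps it to 0.32 m.

5 decimal places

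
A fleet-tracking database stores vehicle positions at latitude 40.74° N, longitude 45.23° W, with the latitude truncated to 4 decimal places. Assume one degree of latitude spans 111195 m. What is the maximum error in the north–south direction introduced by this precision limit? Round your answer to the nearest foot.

36 feet

Truncating at 4 decimal places can drop up to a full unit in the last place, so the latitude may be off by as much as 0.0001°.
So the N–S error is at most 0.0001 × 111195 = 11.1195 m.
In feet: 11.1195 m ÷ 0.3048 ≈ 36.481 ft.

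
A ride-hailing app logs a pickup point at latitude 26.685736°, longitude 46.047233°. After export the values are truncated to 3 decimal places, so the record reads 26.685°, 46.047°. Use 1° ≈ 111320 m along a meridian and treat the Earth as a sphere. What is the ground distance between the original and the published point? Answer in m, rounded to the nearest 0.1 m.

The latitude changed by +0.000736° and the longitude by +0.000233°.
North–south shift: 0.000736 × 111320 = 81.9315 m.
E–W at 26.685°: 0.000233° × 111320 × cos 26.685° = 0.000233 × 111320 × 0.8935 ≈ 23.1749 m.
Hypotenuse of the two orthogonal shifts: √(81.9315² + 23.1749²) = 85.1461 m.

85.1 m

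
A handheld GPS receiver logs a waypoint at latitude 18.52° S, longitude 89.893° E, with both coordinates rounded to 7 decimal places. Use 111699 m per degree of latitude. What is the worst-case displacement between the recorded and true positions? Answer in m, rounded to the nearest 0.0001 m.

Rounding to 7 decimal places leaves each coordinate within ±5e-08° of the true value.
Latitude error → 5e-08 × 111699 = 0.00558495 m along the meridian.
Longitude error → 5e-08 × 111699 × cos 18.52° = 5e-08 × 111699 × 0.9482 ≈ 0.00529572 m.
The two errors are perpendicular, so the maximum displacement is √(0.00558495² + 0.00529572²) ≈ 0.00769651 m.

0.0077 m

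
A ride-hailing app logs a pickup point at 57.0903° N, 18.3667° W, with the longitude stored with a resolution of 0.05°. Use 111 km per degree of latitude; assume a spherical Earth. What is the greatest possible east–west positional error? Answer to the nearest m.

With a 0.05° grid the true value lies within half a step, ±0.05°/2 = ±0.025°, of the stored one.
At latitude 57.0903° a degree of longitude spans 111000 m × cos 57.0903° = 111000 × 0.5433 ≈ 60308.1 m.
Maximum E–W displacement: 0.025 × 60308.1 = 1507.7 m.

1508 m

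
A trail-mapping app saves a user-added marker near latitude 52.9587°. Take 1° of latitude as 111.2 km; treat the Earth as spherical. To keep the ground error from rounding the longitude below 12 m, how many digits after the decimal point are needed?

At 52.9587° one degree of longitude covers 111200 × cos 52.9587° ≈ 111200 × 0.6024 ≈ 66985.8 m.
Rounding to N decimal places gives at most 0.5 × 10⁻ᴺ degrees of error, i.e. 0.5 × 10⁻ᴺ × 66985.8 m.
Need 0.5 × 66985.8 × 10⁻ᴺ ≤ 12 → 10⁻ᴺ ≤ 3.583e-04, so N ≥ 3.45.
N = 3 would give 33.5 m (too coarse); N = 4 gives 3.35 m ≤ 12 m.

4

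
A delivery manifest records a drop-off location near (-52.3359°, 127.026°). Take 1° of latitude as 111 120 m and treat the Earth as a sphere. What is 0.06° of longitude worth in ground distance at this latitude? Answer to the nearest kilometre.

4 kilometres

One degree of longitude here spans 111120 × cos 52.3359° = 111120 × 0.6110 ≈ 67897.8 m; 0.06° of that is 4073.87 m.
That is 4073.87 m = 4.0739 km.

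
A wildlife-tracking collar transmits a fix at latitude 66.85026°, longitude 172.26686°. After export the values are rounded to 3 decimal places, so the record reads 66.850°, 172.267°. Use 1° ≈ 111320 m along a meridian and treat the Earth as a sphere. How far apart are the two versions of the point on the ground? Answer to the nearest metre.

30 metres

Δlat = 66.85026 − 66.850 = +0.00026°; Δlon = 172.26686 − 172.267 = -0.00014°.
North–south shift: 0.00026 × 111320 = 28.9432 m.
East–west at this latitude: -0.00014° × 111320 × cos 66.85° ≈ -0.00014 × 43764.3 = -6.127 m.
Combined displacement = (28.9432² + 6.127²)^½ ≈ 29.5846 m.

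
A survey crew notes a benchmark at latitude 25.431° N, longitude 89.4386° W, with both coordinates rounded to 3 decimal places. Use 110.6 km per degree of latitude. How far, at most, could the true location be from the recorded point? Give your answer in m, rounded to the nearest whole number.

Rounding to 3 decimal places leaves each coordinate within ±0.0005° of the true value.
Latitude error → 0.0005 × 110600 = 55.3 m along the meridian.
East–west component at 25.431°: 0.0005° × 110600 × cos 25.431° ≈ 0.0005 × 99883.2 ≈ 49.9416 m.
The two errors are perpendicular, so the maximum displacement is √(55.3² + 49.9416²) ≈ 74.5134 m.

75 m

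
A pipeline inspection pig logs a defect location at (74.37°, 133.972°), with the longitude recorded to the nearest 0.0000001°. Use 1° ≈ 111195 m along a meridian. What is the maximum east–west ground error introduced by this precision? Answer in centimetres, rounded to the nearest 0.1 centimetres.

0.1 centimetres

Rounding to 7 decimal places leaves the longitude within ±5e-08° of the true value.
One degree of longitude at 74.37° is 111195 × cos 74.37° ≈ 111195 × 0.2694 = 29958.6 m.
East–west error: 5e-08° × 29958.6 m/° ≈ 0.00149793 m.
That is 0.00149793 m = 0.14979 cm.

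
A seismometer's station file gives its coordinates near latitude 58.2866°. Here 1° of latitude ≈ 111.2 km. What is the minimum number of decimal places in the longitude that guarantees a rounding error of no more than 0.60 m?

At 58.2866° one degree of longitude covers 111200 × cos 58.2866° ≈ 111200 × 0.5257 ≈ 58454.6 m.
Rounding to N decimal places gives at most 0.5 × 10⁻ᴺ degrees of error, i.e. 0.5 × 10⁻ᴺ × 58454.6 m.
Setting 29227.3 × 10⁻ᴺ ≤ 0.60 gives 10ᴺ ≥ 4.871e+04, i.e. N ≥ 4.69.
So 5 decimal places suffice (0.292 m); 4 would allow up to 2.92 m.

5 decimal places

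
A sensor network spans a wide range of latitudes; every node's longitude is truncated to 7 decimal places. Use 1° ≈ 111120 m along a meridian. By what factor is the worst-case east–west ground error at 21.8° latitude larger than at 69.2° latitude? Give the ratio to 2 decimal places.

2.61

Truncating at 7 decimal places can drop up to a full unit in the last place, so the longitude may be off by as much as 1e-07°.
At 21.8°: 1e-07° × 111120 × cos 21.8° = 1e-07 × 111120 × 0.9285 ≈ 0.010317 m.
Error at 69.2° = 1e-07° × 111120 × cos 69.2° ≈ 0.011112 × 0.3551 = 0.0039459 m.
Ratio: 0.010317 / 0.0039459 = cos 21.8° / cos 69.2° ≈ 2.6147.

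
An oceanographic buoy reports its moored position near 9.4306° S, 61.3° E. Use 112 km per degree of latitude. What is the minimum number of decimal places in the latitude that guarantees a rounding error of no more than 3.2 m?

One degree of latitude covers 112000 m.
Rounding to N decimal places gives at most 0.5 × 10⁻ᴺ degrees of error, i.e. 0.5 × 10⁻ᴺ × 112000 m.
Need 0.5 × 112000 × 10⁻ᴺ ≤ 3.2 → 10⁻ᴺ ≤ 5.714e-05, so N ≥ 4.24.
At 4 places the error can reach 5.6 m, but 5 places keeps it to 0.56 m.

5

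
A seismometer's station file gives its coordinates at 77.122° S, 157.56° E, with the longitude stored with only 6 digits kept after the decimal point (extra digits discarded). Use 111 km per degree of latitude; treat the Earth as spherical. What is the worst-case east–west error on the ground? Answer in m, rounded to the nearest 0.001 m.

Truncating at 6 decimal places can drop up to a full unit in the last place, so the longitude may be off by as much as 1e-06°.
Parallels shrink by cos φ, so at 77.122° a degree of longitude is 111000 × 0.2229 ≈ 24739.2 m.
East–west error: 1e-06° × 24739.2 m/° ≈ 0.0247392 m.

0.025 m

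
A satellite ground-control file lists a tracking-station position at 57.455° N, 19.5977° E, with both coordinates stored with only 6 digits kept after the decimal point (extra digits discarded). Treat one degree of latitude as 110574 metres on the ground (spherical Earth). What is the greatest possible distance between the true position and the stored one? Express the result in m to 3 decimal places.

0.126 m

Truncating at 6 decimal places can drop up to a full unit in the last place, so each coordinate may be off by as much as 1e-06°.
North–south component: 1e-06° × 110574 = 0.110574 m.
East–west component at 57.455°: 1e-06° × 110574 × cos 57.455° ≈ 1e-06 × 59484.6 ≈ 0.0594846 m.
Worst case both components are at the extreme and orthogonal: √(0.110574² + 0.0594846²) ≈ 0.125559 m.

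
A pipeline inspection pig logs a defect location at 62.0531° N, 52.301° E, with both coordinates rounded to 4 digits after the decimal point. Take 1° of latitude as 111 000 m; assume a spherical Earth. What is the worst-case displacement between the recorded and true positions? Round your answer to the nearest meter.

Rounding to 4 decimal places leaves each coordinate within ±5e-05° of the true value.
North–south component: 5e-05° × 111000 = 5.55 m.
East–west component at 62.0531°: 5e-05° × 111000 × cos 62.0531° ≈ 5e-05 × 52020.5 ≈ 2.60102 m.
Combining orthogonally: (5.55² + 2.60102²)^½ ≈ 6.12926 m.

6 meters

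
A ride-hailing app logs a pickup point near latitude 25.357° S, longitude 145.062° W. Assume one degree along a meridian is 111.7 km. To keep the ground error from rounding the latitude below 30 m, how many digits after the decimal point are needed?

4 decimal places

One degree of latitude covers 111700 m.
With N decimal places the half-ulp bound is 0.5·10⁻ᴺ°, or 0.5·10⁻ᴺ × 111700 m on the ground.
Setting 55850 × 10⁻ᴺ ≤ 30 gives 10ᴺ ≥ 1862, i.e. N ≥ 3.27.
N = 3 would give 55.9 m (too coarse); N = 4 gives 5.58 m ≤ 30 m.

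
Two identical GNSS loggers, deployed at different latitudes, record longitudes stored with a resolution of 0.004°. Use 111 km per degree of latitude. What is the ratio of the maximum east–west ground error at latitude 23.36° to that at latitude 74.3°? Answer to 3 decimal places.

With a 0.004° grid the true value lies within half a step, ±0.004°/2 = ±0.002°, of the stored one.
At 23.36°: 0.002° × 111000 × cos 23.36° = 0.002 × 111000 × 0.9180 ≈ 203.8 m.
Error at 74.3° = 0.002° × 111000 × cos 74.3° ≈ 222 × 0.2706 = 60.073 m.
The ratio reduces to cos 23.36° / cos 74.3° = 0.9180/0.2706 ≈ 3.3926.

3.393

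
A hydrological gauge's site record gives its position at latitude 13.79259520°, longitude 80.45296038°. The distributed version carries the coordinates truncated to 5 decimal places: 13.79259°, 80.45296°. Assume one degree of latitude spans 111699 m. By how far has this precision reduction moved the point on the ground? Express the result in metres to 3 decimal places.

0.582 metres

Δlat = 13.79259520 − 13.79259 = +0.00000520°; Δlon = 80.45296038 − 80.45296 = +0.00000038°.
N–S: 0.00000520° × 111699 m/° = 0.580835 m.
E–W at 13.7926°: 0.00000038° × 111699 × cos 13.7926° = 0.00000038 × 111699 × 0.9712 ≈ 0.0412217 m.
Combined displacement = (0.580835² + 0.0412217²)^½ ≈ 0.582296 m.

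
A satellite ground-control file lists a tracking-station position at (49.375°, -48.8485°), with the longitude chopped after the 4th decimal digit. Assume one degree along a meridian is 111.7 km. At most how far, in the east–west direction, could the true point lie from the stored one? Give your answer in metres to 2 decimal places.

7.27 metres

Truncating at 4 decimal places can drop up to a full unit in the last place, so the longitude may be off by as much as 0.0001°.
One degree of longitude at 49.375° is 111700 × cos 49.375° ≈ 111700 × 0.6511 = 72728.5 m.
East–west error: 0.0001° × 72728.5 m/° ≈ 7.27285 m.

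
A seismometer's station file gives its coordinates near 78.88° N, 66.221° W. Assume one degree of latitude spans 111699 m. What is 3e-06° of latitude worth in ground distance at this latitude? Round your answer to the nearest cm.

3e-06° × 111699 m/° = 0.335097 m.
That is 0.335097 m = 33.51 cm.

34 cm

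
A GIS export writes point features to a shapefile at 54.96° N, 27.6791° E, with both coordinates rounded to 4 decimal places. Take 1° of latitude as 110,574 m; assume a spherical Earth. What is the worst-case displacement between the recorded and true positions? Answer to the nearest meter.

Rounding to 4 decimal places leaves each coordinate within ±5e-05° of the true value.
Latitude error → 5e-05 × 110574 = 5.5287 m along the meridian.
Longitude error → 5e-05 × 110574 × cos 54.96° = 5e-05 × 110574 × 0.5741 ≈ 3.17429 m.
The two errors are perpendicular, so the maximum displacement is √(5.5287² + 3.17429²) ≈ 6.37516 m.

6 meters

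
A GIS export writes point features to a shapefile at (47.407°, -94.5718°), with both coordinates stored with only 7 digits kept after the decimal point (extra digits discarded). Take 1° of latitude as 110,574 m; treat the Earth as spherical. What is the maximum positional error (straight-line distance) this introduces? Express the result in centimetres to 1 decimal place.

Truncating at 7 decimal places can drop up to a full unit in the last place, so each coordinate may be off by as much as 1e-07°.
North–south component: 1e-07° × 110574 = 0.0110574 m.
E–W at 47.407°: 1e-07° × 110574 × cos 47.407° = 1e-07 × 110574 × 0.6768 ≈ 0.00748349 m.
Worst case both components are at the extreme and orthogonal: √(0.0110574² + 0.00748349²) ≈ 0.0133517 m.
That is 0.0133517 m = 1.3352 cm.

1.3 centimetres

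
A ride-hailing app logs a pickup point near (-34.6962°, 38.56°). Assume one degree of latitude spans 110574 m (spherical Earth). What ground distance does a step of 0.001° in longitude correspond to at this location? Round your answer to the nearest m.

91 m

At 34.6962° a degree of longitude is 110574 × cos 34.6962° ≈ 90911.9 m, so 0.001° corresponds to 90.9119 m.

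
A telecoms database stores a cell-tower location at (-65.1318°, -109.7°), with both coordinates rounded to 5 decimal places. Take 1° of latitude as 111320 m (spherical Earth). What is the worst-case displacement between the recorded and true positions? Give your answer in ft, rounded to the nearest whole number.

2 ft

Rounding to 5 decimal places leaves each coordinate within ±5e-06° of the true value.
North–south component: 5e-06° × 111320 = 0.5566 m.
East–west component at 65.1318°: 5e-06° × 111320 × cos 65.1318° ≈ 5e-06 × 46813.7 ≈ 0.234068 m.
Worst case both components are at the extreme and orthogonal: √(0.5566² + 0.234068²) ≈ 0.603814 m.
Converting: 0.603814 m × 3.2808 ft/m ≈ 1.981 ft.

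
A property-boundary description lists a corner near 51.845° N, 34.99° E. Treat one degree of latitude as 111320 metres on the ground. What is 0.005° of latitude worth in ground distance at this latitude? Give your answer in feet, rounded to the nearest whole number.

0.005° × 111320 m/° = 556.6 m.
In feet: 556.6 m ÷ 0.3048 ≈ 1826.1 ft.

1826 feet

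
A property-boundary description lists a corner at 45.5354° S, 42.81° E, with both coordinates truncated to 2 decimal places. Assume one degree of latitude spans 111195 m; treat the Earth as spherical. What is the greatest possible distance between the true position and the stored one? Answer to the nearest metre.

Truncating at 2 decimal places can drop up to a full unit in the last place, so each coordinate may be off by as much as 0.01°.
North–south component: 0.01° × 111195 = 1111.95 m.
E–W at 45.5354°: 0.01° × 111195 × cos 45.5354° = 0.01 × 111195 × 0.7005 ≈ 778.886 m.
Combining orthogonally: (1111.95² + 778.886²)^½ ≈ 1357.61 m.

1358 metres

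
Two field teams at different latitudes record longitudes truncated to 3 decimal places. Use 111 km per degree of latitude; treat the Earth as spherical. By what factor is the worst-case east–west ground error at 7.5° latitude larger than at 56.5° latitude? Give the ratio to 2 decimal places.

Truncating at 3 decimal places can drop up to a full unit in the last place, so the longitude may be off by as much as 0.001°.
Error at 7.5° = 0.001° × 111000 × cos 7.5° ≈ 111 × 0.9914 = 110.05 m.
At 56.5°: 0.001° × 111000 × cos 56.5° = 0.001 × 111000 × 0.5519 ≈ 61.265 m.
Ratio: 110.05 / 61.265 = cos 7.5° / cos 56.5° ≈ 1.7963.

1.80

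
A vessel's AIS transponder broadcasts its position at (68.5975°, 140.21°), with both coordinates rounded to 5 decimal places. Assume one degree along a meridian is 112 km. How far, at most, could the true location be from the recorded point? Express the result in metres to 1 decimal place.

Rounding to 5 decimal places leaves each coordinate within ±5e-06° of the true value.
N–S: 5e-06° × 112000 m/° = 0.56 m.
East–west component at 68.5975°: 5e-06° × 112000 × cos 68.5975° ≈ 5e-06 × 40870.7 ≈ 0.204354 m.
Worst case both components are at the extreme and orthogonal: √(0.56² + 0.204354²) ≈ 0.596121 m.

0.6 metres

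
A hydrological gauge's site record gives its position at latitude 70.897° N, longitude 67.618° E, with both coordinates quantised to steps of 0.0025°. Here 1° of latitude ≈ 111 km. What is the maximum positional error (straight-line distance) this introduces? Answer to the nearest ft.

479 ft

With a 0.0025° grid the true value lies within half a step, ±0.0025°/2 = ±0.00125°, of the stored one.
Latitude error → 0.00125 × 111000 = 138.75 m along the meridian.
E–W at 70.897°: 0.00125° × 111000 × cos 70.897° = 0.00125 × 111000 × 0.3273 ≈ 45.4083 m.
Worst case both components are at the extreme and orthogonal: √(138.75² + 45.4083²) ≈ 145.991 m.
In feet: 145.991 m ÷ 0.3048 ≈ 478.97 ft.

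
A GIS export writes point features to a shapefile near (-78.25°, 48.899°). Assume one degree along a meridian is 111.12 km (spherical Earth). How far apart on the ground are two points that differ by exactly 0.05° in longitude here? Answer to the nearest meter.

At 78.25° a degree of longitude is 111120 × cos 78.25° ≈ 22628.7 m, so 0.05° corresponds to 1131.43 m.

1131 meters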